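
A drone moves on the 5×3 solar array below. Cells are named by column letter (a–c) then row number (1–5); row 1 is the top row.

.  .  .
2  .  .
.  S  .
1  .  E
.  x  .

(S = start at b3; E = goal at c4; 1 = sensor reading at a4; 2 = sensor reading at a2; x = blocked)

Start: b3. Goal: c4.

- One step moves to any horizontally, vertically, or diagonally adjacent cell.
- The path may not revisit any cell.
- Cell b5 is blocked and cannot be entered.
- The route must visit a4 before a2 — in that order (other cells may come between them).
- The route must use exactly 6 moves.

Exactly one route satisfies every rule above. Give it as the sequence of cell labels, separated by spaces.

The waypoints must appear in the order a4, a2, with no cell reused.
Route from b3: down-left to a4, 2× up (reaching a2), right to b2, down-right to c3, down to c4 — 6 moves in all.
Check: order respected (1 at step 1, 2 at step 3); 6 moves as required.

b3 a4 a3 a2 b2 c3 c4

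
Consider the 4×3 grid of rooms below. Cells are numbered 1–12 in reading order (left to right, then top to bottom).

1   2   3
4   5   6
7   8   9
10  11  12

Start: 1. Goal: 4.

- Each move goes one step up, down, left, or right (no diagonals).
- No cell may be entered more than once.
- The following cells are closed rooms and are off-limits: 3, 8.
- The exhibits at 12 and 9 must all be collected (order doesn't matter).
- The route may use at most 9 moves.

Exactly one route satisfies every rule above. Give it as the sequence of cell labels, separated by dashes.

1 - 2 - 5 - 6 - 9 - 12 - 11 - 10 - 7 - 4

The 9-move cap with required stops at 12, 9 leaves no slack for detours.
Route from 1: right to 2, down to 5, right to 6, 2× down (reaching 12), 2× left (reaching 10), 2× up (reaching 4) — 9 moves in all.
Check: all required cells visited; 9 ≤ 9 moves.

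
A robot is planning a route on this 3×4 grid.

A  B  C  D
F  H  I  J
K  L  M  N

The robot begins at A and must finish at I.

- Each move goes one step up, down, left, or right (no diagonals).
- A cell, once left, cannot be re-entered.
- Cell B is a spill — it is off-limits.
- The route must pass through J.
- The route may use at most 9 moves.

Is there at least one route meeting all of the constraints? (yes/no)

yes

One route that works: A → F → K → L → M → N → J → I.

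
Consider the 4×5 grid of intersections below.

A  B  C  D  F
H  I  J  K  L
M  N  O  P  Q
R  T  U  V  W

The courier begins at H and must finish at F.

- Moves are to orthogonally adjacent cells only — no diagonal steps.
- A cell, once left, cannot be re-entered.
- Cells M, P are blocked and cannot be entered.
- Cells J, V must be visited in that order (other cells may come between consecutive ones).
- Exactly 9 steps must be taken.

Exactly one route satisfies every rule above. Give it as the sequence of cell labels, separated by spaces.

The waypoints must appear in the order J, V, with no cell reused.
Route from H: 2× right (reaching J), 2× down (reaching U), 2× right (reaching W), 3× up (reaching F) — 9 moves in all.
Check: order respected (J at step 2, V at step 5); 9 moves as required.

H I J O U V W Q L F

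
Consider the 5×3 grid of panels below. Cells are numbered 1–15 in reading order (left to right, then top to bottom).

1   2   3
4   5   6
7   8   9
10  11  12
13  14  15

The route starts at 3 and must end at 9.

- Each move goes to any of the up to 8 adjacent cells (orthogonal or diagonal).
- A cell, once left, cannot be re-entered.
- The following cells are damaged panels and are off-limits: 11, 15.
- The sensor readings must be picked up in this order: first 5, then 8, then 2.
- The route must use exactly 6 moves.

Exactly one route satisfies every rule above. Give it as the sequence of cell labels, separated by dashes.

The waypoints must appear in the order 5, 8, 2, with no cell reused.
Route from 3: down-left 1 to 5, down 1 to 8, up-left 1 to 4, up-right 1 to 2, down-right 1 to 6, down 1 to 9 — 6 moves in all.
Check: order respected (5 at step 1, 8 at step 2, 2 at step 4); 6 moves as required.

3 - 5 - 8 - 4 - 2 - 6 - 9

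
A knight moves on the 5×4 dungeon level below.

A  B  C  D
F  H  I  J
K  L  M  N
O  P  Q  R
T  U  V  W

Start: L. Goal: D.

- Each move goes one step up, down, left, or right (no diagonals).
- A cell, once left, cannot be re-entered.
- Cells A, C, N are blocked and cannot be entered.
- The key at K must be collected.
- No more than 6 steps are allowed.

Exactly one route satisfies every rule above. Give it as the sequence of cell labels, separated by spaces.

L K F H I J D

The 6-move cap with required stops at K leaves no slack for detours.
Route from L: left to K, up to F, 3× right (reaching J), up to D — 6 moves in all.
Check: all required cells visited; 6 ≤ 6 moves.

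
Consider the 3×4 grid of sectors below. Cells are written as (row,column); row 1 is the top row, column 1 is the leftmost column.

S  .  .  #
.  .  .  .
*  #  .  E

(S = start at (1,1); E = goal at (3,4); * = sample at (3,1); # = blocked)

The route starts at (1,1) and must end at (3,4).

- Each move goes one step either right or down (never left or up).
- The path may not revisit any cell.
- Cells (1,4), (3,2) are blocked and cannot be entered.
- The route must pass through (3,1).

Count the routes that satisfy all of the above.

0

A right/down-only route from (1,1) to (3,4) makes exactly 2 down-moves and 3 right-moves in some order.
With no other constraints that would be C(5,2) = 10 routes.
Split at (3,1) and multiply the segment counts (each segment already excludes blocked cells): (1,1)→(3,1): 1; (3,1)→(3,4): 0; product = 0.
No route satisfies every constraint, so the count is 0.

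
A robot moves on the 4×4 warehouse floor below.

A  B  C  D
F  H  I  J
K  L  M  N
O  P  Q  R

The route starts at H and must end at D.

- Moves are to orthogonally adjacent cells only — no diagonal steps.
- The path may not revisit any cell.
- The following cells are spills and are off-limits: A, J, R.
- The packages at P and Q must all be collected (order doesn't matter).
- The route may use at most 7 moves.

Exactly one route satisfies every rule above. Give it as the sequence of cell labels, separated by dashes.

H - L - P - Q - M - I - C - D

Any route must reach P and Q and still end at D within 7 moves, so the order of the required stops is forced.
Route from H: down 2 to P, right 1 to Q, up 3 to C, right 1 to D — 7 moves in all.
Check: all required cells visited; 7 ≤ 7 moves.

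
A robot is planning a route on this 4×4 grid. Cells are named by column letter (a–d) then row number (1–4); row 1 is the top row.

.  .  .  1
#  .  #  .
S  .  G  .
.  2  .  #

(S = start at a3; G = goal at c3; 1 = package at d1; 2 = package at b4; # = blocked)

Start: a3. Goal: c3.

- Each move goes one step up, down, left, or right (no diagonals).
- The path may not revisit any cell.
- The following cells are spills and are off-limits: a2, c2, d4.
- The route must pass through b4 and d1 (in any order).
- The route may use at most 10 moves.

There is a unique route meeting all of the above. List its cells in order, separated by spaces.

The budget equals the shortest possible length, so every move has to be on a shortest route through the required cells.
Route from a3: down to a4, right to b4, 3× up (reaching b1), 2× right (reaching d1), 2× down (reaching d3), left to c3 — 10 moves in all.
Check: all required cells visited; 10 ≤ 10 moves.

a3 a4 b4 b3 b2 b1 c1 d1 d2 d3 c3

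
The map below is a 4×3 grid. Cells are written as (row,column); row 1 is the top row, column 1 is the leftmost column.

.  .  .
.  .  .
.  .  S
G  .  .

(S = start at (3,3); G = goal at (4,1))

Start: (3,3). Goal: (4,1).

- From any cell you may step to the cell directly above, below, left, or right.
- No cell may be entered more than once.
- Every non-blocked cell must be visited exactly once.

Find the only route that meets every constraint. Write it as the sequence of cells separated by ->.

Need to visit all 12 open cells exactly once, starting at (3,3) and ending at (4,1).
Cell (1,3) has only two open neighbours ((2,3) and (1,2)), so the path must pass straight through it: one of those is the cell it's entered from and the other is where it exits.
Route from (3,3): down 1 to (4,3), left 1 to (4,2), up 2 to (2,2), right 1 to (2,3), up 1 to (1,3), left 2 to (1,1), down 3 to (4,1) — 11 moves in all.
Check: all 12 open cells covered.

(3,3) -> (4,3) -> (4,2) -> (3,2) -> (2,2) -> (2,3) -> (1,3) -> (1,2) -> (1,1) -> (2,1) -> (3,1) -> (4,1)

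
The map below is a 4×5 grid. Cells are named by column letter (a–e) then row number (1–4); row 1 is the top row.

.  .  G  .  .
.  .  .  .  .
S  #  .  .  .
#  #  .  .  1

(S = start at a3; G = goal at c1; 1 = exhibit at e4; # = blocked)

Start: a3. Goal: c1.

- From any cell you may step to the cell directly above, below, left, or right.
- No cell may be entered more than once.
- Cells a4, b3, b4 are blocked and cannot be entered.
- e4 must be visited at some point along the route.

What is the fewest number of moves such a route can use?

12

Any route passes through e4 somewhere between a3 and c1. Summing Manhattan distances along the two legs (a3 → e4 → c1) gives a lower bound of 5 + 5 = 10 moves.
That bound ignores the blocked cells. Measuring each leg by the fewest moves that actually steer around them (a3→e4: 7; e4→c1: 5) raises the lower bound to 12.
A route of 12 moves exists: a3 → a2 → b2 → c2 → c3 → c4 → d4 → e4 → e3 → e2 → e1 → d1 → c1.
Since 12 matches that lower bound, it is optimal.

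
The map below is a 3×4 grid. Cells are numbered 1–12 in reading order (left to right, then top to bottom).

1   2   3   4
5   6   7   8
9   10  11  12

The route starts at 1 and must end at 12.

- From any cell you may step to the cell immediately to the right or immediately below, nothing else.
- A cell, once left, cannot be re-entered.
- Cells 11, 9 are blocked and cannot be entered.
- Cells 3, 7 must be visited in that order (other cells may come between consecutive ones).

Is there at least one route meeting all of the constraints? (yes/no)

yes

One route that works: 1 → 2 → 3 → 7 → 8 → 12.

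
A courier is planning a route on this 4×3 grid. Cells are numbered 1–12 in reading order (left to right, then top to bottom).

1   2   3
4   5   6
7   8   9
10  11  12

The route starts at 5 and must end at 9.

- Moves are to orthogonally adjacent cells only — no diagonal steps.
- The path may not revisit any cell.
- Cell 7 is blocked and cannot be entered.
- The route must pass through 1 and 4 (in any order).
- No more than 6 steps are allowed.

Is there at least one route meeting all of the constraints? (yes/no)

One route that works: 5 → 4 → 1 → 2 → 3 → 6 → 9.

yes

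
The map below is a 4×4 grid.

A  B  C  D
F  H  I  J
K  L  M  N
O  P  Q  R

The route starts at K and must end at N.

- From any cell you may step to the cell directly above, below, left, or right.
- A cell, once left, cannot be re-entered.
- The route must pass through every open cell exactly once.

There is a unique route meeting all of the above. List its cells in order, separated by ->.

K -> O -> P -> L -> H -> F -> A -> B -> C -> D -> J -> I -> M -> Q -> R -> N

Need to visit all 16 open cells exactly once, starting at K and ending at N.
Cell A has only two open neighbours (F and B), so the path must pass straight through it: one of those is the cell it's entered from and the other is where it exits.
Route from K: down to O, right to P, 2× up (reaching H), left to F, up to A, 3× right (reaching D), down to J, left to I, 2× down (reaching Q), right to R, up to N — 15 moves in all.
Check: all 16 open cells covered.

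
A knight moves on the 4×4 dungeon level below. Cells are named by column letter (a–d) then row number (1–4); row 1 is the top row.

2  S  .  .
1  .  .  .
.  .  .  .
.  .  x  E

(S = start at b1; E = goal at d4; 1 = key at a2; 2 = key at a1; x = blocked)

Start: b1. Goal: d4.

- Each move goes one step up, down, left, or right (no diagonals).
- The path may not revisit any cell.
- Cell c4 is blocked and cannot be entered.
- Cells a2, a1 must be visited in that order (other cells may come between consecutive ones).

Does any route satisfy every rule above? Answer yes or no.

no

Ignoring the required order, 18 revisit-free routes from b1 to d4 pass through all of a2 and a1; the waypoint orders that occur are a1 → a2 (18) — never a2 → a1.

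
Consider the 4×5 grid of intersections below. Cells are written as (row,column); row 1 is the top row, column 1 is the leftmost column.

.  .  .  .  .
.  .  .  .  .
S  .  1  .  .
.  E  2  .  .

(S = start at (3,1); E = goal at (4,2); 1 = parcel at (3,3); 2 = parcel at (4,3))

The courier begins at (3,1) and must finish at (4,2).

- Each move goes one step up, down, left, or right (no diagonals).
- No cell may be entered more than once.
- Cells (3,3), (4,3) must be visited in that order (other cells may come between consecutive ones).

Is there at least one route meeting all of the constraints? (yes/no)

One route that works: (3,1) → (3,2) → (3,3) → (4,3) → (4,2).

yes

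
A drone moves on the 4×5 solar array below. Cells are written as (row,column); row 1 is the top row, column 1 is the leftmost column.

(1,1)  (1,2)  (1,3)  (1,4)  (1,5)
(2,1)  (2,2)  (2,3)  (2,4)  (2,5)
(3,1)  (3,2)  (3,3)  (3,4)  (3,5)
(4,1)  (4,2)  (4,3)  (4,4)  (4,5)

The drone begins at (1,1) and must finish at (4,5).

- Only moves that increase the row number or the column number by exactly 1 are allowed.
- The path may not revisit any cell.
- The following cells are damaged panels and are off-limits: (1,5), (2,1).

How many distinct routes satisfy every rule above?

A right/down-only route from (1,1) to (4,5) makes exactly 3 down-moves and 4 right-moves in some order.
With no other constraints that would be C(7,3) = 35 routes.
Subtract routes through each blocked cell (inclusion–exclusion for overlaps): − through (1,5): 1 − through (2,1): 15 → 19.
That gives 19 routes.

19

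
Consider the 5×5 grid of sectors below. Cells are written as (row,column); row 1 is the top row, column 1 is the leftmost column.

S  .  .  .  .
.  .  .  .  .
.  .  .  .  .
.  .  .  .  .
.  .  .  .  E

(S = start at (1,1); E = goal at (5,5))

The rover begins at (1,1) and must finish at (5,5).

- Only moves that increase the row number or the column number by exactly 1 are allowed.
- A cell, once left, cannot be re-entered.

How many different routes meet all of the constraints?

70

A right/down-only route from (1,1) to (5,5) makes exactly 4 down-moves and 4 right-moves in some order.
With no other constraints that would be C(8,4) = 70 routes.
That gives 70 routes.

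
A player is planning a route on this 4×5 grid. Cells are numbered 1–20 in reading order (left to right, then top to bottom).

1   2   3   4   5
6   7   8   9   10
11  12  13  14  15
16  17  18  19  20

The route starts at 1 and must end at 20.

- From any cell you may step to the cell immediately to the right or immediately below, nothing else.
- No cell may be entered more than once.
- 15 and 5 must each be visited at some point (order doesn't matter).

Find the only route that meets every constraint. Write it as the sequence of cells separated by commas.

1, 2, 3, 4, 5, 10, 15, 20

Moves only go right or down, so the column and row indices never decrease.
Route from 1: 4× right (reaching 5), 3× down (reaching 20) — 7 moves in all.
Check: all required cells visited.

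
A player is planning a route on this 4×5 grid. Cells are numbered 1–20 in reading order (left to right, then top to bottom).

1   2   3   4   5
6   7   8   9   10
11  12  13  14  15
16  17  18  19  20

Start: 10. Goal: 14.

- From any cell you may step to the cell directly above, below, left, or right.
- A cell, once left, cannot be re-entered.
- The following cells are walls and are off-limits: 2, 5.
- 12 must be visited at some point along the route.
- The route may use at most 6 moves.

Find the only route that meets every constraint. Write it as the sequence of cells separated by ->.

The 6-move cap with required stops at 12 leaves no slack for detours.
Route from 10: 3× left (reaching 7), down to 12, 2× right (reaching 14) — 6 moves in all.
Check: all required cells visited; 6 ≤ 6 moves.

10 -> 9 -> 8 -> 7 -> 12 -> 13 -> 14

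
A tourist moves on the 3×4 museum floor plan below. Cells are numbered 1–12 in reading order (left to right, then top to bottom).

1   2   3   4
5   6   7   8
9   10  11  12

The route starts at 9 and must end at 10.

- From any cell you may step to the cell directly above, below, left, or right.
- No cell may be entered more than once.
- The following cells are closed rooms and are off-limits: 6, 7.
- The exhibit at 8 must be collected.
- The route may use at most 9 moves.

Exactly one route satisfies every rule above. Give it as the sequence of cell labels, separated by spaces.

The budget equals the shortest possible length, so every move has to be on a shortest route through the required cells.
Route from 9: up 2 to 1, right 3 to 4, down 2 to 12, left 2 to 10 — 9 moves in all.
Check: all required cells visited; 9 ≤ 9 moves.

9 5 1 2 3 4 8 12 11 10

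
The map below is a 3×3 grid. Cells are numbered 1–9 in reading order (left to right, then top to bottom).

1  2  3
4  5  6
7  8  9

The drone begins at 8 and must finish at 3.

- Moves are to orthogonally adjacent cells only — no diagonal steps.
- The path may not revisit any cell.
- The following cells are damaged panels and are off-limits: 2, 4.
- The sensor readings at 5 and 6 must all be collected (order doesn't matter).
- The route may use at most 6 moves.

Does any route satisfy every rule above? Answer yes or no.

One route that works: 8 → 5 → 6 → 3.

yes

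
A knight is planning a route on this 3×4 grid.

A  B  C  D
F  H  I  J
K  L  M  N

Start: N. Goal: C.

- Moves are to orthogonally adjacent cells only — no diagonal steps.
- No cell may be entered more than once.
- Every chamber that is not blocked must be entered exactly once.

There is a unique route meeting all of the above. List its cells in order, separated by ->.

N -> M -> L -> K -> F -> A -> B -> H -> I -> J -> D -> C

Need to visit all 12 open cells exactly once, starting at N and ending at C.
Route from N: left 3 to K, up 2 to A, right 1 to B, down 1 to H, right 2 to J, up 1 to D, left 1 to C — 11 moves in all.
Check: all 12 open cells covered.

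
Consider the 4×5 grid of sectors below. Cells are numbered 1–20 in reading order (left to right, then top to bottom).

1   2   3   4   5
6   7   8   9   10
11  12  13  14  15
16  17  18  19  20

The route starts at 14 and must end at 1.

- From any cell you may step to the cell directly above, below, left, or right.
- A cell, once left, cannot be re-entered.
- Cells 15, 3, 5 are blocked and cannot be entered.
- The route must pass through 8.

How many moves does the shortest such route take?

5

Any route passes through 8 somewhere between 14 and 1. Summing Manhattan distances along the two legs (14 → 8 → 1) gives a lower bound of 2 + 3 = 5 moves.
A route of 5 moves achieves this: 14 → 9 → 8 → 7 → 2 → 1.
Since 5 matches the lower bound, it is optimal.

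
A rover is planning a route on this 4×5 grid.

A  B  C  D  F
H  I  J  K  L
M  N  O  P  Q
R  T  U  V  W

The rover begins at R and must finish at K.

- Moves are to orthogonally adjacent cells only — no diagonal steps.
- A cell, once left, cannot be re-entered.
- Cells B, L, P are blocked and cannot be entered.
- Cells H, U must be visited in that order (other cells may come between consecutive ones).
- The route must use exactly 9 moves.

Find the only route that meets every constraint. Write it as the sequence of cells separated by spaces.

R M H I N T U O J K

The waypoints must appear in the order H, U, with no cell reused.
Route from R: up 2 to H, right 1 to I, down 2 to T, right 1 to U, up 2 to J, right 1 to K — 9 moves in all.
Check: order respected (H at step 2, U at step 6); 9 moves as required.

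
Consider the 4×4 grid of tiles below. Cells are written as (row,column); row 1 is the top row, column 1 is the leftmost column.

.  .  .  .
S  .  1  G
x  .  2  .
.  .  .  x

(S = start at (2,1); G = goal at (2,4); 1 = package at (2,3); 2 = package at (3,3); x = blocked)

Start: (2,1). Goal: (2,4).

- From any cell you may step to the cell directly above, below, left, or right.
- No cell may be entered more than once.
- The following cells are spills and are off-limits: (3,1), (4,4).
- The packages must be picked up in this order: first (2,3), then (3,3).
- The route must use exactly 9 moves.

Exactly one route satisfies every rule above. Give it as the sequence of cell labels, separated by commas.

(2,1), (1,1), (1,2), (1,3), (2,3), (2,2), (3,2), (3,3), (3,4), (2,4)

The waypoints must appear in the order (2,3), (3,3), with no cell reused.
Route from (2,1): up 1 to (1,1), right 2 to (1,3), down 1 to (2,3), left 1 to (2,2), down 1 to (3,2), right 2 to (3,4), up 1 to (2,4) — 9 moves in all.
Check: order respected (1 at step 4, 2 at step 7); 9 moves as required.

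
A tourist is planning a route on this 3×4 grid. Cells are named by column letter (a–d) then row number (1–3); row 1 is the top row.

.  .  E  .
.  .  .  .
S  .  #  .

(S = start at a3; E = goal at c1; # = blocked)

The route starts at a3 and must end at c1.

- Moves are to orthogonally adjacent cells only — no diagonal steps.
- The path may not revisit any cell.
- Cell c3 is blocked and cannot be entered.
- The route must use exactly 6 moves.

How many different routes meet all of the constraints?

Need simple routes of exactly 6 moves from a3 to c1 (Manhattan distance 4, so 1 moves are spent on a detour and 1 undoing it).
Enumerating: a3 a2 a1 b1 b2 c2 c1 | a3 a2 b2 c2 d2 d1 c1 | a3 b3 b2 a2 a1 b1 c1 | a3 b3 b2 c2 d2 d1 c1.
That gives 4 routes.

4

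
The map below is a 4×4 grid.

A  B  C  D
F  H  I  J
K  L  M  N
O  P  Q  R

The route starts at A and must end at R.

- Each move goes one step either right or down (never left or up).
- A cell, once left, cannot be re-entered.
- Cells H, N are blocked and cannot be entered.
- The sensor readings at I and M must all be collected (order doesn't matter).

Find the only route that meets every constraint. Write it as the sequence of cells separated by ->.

Moves only go right or down, so the column and row indices never decrease.
Route from A: right 2 to C, down 3 to Q, right 1 to R — 6 moves in all.
Check: all required cells visited.

A -> B -> C -> I -> M -> Q -> R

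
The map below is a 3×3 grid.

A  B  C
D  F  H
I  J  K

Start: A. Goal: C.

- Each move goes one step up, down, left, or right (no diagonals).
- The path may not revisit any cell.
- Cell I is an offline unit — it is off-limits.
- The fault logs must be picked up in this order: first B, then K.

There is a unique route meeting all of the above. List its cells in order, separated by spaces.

The waypoints must appear in the order B, K, with no cell reused.
Route from A: right 1 to B, down 2 to J, right 1 to K, up 2 to C — 6 moves in all.
Check: order respected (B at step 1, K at step 4).

A B F J K H C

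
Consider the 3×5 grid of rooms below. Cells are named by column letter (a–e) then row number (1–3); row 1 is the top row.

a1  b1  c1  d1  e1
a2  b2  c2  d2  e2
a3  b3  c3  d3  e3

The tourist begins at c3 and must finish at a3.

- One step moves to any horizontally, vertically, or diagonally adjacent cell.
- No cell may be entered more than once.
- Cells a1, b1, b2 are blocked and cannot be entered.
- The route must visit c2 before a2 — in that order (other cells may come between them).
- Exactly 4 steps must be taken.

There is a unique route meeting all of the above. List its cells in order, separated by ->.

c3 -> c2 -> b3 -> a2 -> a3

The waypoints must appear in the order c2, a2, with no cell reused.
Route from c3: up to c2, down-left to b3, up-left to a2, down to a3 — 4 moves in all.
Check: order respected (c2 at step 1, a2 at step 3); 4 moves as required.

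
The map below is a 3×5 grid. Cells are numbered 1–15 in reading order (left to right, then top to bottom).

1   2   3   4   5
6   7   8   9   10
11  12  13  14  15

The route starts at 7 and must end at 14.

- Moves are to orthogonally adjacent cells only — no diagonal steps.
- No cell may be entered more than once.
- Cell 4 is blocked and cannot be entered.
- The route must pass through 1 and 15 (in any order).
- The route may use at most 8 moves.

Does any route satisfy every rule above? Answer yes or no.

Even ignoring the no-revisit rule, getting from 7 to 14, taking the cheapest ordering 7 → 1 → 15 → 14 needs at least 2 + 6 + 1 = 9 moves (Manhattan distance per leg), which exceeds the 8-move limit.

no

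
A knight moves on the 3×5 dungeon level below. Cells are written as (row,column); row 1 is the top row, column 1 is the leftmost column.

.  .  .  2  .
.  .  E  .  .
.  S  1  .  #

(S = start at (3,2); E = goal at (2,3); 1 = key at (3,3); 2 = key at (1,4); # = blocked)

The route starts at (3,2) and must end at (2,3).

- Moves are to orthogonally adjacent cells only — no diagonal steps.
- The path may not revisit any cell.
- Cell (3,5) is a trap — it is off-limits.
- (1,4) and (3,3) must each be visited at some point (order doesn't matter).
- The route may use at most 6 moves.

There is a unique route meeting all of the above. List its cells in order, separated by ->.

(3,2) -> (3,3) -> (3,4) -> (2,4) -> (1,4) -> (1,3) -> (2,3)

Any route must reach (1,4) and (3,3) and still end at (2,3) within 6 moves, so the order of the required stops is forced.
Route from (3,2): 2× right (reaching (3,4)), 2× up (reaching (1,4)), left to (1,3), down to (2,3) — 6 moves in all.
Check: all required cells visited; 6 ≤ 6 moves.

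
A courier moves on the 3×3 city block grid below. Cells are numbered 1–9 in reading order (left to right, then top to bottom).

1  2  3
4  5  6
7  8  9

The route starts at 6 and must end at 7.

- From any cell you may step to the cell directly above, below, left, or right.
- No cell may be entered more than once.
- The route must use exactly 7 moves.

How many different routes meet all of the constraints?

Need simple routes of exactly 7 moves from 6 to 7 (Manhattan distance 3, so 2 moves are spent on a detour and 2 undoing it).
Enumerating: 6 3 2 1 4 5 8 7 | 6 9 8 5 2 1 4 7.
That gives 2 routes.

2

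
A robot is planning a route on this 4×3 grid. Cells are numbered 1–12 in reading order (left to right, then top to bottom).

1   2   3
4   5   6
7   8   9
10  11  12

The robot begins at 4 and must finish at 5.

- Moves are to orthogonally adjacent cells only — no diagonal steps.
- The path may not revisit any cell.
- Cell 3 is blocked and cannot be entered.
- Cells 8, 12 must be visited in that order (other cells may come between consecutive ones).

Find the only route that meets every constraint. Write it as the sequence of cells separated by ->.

The waypoints must appear in the order 8, 12, with no cell reused.
Route from 4: down to 7, right to 8, down to 11, right to 12, 2× up (reaching 6), left to 5 — 7 moves in all.
Check: order respected (8 at step 2, 12 at step 4).

4 -> 7 -> 8 -> 11 -> 12 -> 9 -> 6 -> 5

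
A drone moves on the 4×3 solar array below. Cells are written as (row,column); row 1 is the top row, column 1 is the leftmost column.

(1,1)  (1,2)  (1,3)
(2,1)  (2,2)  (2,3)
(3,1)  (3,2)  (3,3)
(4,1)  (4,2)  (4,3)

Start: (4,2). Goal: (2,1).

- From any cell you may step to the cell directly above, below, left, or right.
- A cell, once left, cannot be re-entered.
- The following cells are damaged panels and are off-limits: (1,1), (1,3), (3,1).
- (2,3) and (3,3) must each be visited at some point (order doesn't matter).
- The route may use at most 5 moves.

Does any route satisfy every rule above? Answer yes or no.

One route that works: (4,2) → (3,2) → (3,3) → (2,3) → (2,2) → (2,1).

yes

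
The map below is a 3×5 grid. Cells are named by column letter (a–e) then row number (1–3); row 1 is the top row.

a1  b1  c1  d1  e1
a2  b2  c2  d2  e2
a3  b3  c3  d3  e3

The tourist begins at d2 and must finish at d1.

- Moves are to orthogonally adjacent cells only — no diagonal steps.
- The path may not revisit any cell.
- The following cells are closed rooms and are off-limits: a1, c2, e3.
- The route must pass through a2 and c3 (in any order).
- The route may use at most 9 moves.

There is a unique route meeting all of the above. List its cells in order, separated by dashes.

d2 - d3 - c3 - b3 - a3 - a2 - b2 - b1 - c1 - d1

Any route must reach a2 and c3 and still end at d1 within 9 moves, so the order of the required stops is forced.
Route from d2: down to d3, 3× left (reaching a3), up to a2, right to b2, up to b1, 2× right (reaching d1) — 9 moves in all.
Check: all required cells visited; 9 ≤ 9 moves.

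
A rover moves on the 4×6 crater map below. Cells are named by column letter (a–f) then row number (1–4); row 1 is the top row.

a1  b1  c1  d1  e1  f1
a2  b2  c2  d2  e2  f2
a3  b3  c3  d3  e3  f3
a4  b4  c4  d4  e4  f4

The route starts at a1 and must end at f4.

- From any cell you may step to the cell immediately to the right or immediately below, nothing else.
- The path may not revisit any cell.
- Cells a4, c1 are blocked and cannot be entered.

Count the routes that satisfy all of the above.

A right/down-only route from a1 to f4 makes exactly 3 down-moves and 5 right-moves in some order.
With no other constraints that would be C(8,3) = 56 routes.
Subtract routes through each blocked cell (inclusion–exclusion for overlaps): − through c1: 20 − through a4: 1 → 35.
That gives 35 routes.

35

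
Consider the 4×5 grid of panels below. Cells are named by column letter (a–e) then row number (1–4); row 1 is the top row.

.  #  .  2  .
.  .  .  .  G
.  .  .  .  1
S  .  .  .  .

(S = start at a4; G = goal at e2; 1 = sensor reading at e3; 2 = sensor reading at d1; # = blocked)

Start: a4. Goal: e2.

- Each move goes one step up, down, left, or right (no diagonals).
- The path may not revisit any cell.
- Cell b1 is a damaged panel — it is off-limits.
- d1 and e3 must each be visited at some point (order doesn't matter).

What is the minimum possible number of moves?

Any route passes through d1 and e3 in some order between a4 and e2. Summing Manhattan distances along each leg and taking the cheapest ordering (a4 → e3 → d1 → e2) gives a lower bound of 5 + 3 + 2 = 10 moves.
A route of 10 moves achieves this: a4 → a3 → a2 → b2 → c2 → c1 → d1 → d2 → d3 → e3 → e2.
Since 10 matches the lower bound, it is optimal.

10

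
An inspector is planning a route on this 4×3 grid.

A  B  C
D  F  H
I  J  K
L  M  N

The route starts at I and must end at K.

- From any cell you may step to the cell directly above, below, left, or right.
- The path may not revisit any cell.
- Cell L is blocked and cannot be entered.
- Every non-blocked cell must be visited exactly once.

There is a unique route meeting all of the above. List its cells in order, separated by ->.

I -> D -> A -> B -> C -> H -> F -> J -> M -> N -> K

Need to visit all 11 open cells exactly once, starting at I and ending at K.
Cell N has only two open neighbours (K and M), so the path must pass straight through it: one of those is the cell it's entered from and the other is where it exits.
Route from I: 2× up (reaching A), 2× right (reaching C), down to H, left to F, 2× down (reaching M), right to N, up to K — 10 moves in all.
Check: all 11 open cells covered.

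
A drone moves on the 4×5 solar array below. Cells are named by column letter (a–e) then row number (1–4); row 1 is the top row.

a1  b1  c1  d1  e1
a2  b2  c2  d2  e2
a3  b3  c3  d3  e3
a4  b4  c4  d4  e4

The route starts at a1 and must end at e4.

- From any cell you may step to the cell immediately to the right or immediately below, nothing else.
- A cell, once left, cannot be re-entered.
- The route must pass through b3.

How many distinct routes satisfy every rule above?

A right/down-only route from a1 to e4 makes exactly 3 down-moves and 4 right-moves in some order.
With no other constraints that would be C(7,3) = 35 routes.
Split at b3 and multiply the segment counts: a1→b3: 3; b3→e4: 4; product = 12.
That gives 12 routes.

12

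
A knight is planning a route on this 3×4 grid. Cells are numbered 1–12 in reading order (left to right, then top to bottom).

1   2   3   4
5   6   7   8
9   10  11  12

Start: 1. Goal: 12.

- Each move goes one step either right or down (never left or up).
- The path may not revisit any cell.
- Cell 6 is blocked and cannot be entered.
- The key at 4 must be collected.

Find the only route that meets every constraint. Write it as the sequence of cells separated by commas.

1, 2, 3, 4, 8, 12

Moves only go right or down, so the column and row indices never decrease.
Route from 1: 3× right (reaching 4), 2× down (reaching 12) — 5 moves in all.
Check: all required cells visited.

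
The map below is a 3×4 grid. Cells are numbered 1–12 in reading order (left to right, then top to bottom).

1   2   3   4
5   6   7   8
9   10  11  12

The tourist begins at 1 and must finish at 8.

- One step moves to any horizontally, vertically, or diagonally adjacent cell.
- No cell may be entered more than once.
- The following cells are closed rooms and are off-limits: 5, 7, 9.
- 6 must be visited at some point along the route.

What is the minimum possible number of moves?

Any route passes through 6 somewhere between 1 and 8. Summing Chebyshev distances along the two legs (1 → 6 → 8) gives a lower bound of 1 + 2 = 3 moves.
A route of 3 moves achieves this: 1 → 6 → 3 → 8.
Since 3 matches the lower bound, it is optimal.

3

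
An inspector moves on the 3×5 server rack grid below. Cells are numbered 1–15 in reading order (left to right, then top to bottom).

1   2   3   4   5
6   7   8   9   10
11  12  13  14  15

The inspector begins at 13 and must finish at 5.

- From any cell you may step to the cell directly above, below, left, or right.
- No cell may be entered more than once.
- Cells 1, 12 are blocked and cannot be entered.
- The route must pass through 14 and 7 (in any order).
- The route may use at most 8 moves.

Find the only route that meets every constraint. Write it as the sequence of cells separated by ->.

Any route must reach 14 and 7 and still end at 5 within 8 moves, so the order of the required stops is forced.
Route from 13: right to 14, up to 9, 2× left (reaching 7), up to 2, 3× right (reaching 5) — 8 moves in all.
Check: all required cells visited; 8 ≤ 8 moves.

13 -> 14 -> 9 -> 8 -> 7 -> 2 -> 3 -> 4 -> 5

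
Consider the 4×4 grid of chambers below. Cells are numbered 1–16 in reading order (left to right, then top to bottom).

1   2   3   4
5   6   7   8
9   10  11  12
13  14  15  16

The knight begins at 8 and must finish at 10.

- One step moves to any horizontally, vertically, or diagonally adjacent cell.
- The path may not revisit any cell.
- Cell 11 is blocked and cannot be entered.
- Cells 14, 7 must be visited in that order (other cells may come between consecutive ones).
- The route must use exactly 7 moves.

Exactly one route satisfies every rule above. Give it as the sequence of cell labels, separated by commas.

The waypoints must appear in the order 14, 7, with no cell reused.
Route from 8: down 1 to 12, down-left 1 to 15, left 1 to 14, up-left 1 to 9, up-right 1 to 6, right 1 to 7, down-left 1 to 10 — 7 moves in all.
Check: order respected (14 at step 3, 7 at step 6); 7 moves as required.

8, 12, 15, 14, 9, 6, 7, 10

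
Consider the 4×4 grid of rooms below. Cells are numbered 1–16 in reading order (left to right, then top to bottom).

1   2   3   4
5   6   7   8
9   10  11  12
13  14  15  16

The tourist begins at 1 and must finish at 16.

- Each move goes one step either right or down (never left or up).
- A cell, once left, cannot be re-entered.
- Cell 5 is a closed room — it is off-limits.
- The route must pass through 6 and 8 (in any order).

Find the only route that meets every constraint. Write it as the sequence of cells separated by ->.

Moves only go right or down, so the column and row indices never decrease.
Route from 1: right 1 to 2, down 1 to 6, right 2 to 8, down 2 to 16 — 6 moves in all.
Check: all required cells visited.

1 -> 2 -> 6 -> 7 -> 8 -> 12 -> 16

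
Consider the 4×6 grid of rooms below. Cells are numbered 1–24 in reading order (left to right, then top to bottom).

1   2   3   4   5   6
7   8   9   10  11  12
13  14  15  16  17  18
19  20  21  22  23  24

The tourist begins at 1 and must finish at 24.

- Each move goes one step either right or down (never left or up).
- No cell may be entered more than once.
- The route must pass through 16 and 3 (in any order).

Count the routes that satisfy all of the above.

9

A right/down-only route from 1 to 24 makes exactly 3 down-moves and 5 right-moves in some order.
With no other constraints that would be C(8,3) = 56 routes.
A monotone route can only reach the required cells in the order 3, 16, so split there and multiply the segment counts: 1→3: 1; 3→16: 3; 16→24: 3; product = 9.
That gives 9 routes.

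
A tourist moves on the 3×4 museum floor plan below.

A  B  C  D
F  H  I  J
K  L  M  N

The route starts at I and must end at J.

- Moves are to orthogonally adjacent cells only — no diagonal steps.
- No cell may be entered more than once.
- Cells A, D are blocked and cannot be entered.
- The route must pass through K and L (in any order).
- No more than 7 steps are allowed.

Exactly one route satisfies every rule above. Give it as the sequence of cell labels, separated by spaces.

I H F K L M N J

The 7-move cap with required stops at K, L leaves no slack for detours.
Route from I: left 2 to F, down 1 to K, right 3 to N, up 1 to J — 7 moves in all.
Check: all required cells visited; 7 ≤ 7 moves.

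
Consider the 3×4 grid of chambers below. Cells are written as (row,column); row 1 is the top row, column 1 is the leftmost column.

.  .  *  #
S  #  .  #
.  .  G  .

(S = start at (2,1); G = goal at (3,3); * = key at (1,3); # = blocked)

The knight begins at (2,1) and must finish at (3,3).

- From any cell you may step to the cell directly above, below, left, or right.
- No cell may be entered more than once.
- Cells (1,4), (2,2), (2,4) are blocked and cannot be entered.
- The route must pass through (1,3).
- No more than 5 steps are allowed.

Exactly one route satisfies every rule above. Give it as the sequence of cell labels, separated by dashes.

(2,1) - (1,1) - (1,2) - (1,3) - (2,3) - (3,3)

The budget equals the shortest possible length, so every move has to be on a shortest route through the required cells.
Route from (2,1): up to (1,1), 2× right (reaching (1,3)), 2× down (reaching (3,3)) — 5 moves in all.
Check: all required cells visited; 5 ≤ 5 moves.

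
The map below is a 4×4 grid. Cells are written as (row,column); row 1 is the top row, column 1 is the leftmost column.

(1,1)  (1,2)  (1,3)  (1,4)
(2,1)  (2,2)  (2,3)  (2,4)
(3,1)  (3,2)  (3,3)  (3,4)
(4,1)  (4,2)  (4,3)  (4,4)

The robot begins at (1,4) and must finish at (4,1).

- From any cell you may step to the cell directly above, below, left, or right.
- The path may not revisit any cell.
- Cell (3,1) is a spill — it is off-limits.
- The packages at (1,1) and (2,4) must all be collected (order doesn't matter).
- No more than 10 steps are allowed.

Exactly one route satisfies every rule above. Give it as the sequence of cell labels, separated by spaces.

(1,4) (2,4) (2,3) (1,3) (1,2) (1,1) (2,1) (2,2) (3,2) (4,2) (4,1)

The budget equals the shortest possible length, so every move has to be on a shortest route through the required cells.
Route from (1,4): down 1 to (2,4), left 1 to (2,3), up 1 to (1,3), left 2 to (1,1), down 1 to (2,1), right 1 to (2,2), down 2 to (4,2), left 1 to (4,1) — 10 moves in all.
Check: all required cells visited; 10 ≤ 10 moves.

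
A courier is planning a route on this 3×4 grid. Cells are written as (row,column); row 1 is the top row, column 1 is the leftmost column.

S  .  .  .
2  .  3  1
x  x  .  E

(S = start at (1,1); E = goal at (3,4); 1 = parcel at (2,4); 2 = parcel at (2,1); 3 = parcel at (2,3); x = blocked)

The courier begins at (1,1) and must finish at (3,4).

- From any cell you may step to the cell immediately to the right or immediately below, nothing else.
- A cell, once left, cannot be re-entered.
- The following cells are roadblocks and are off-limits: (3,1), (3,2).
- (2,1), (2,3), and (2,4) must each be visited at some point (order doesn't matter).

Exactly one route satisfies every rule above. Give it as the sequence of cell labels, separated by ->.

(1,1) -> (2,1) -> (2,2) -> (2,3) -> (2,4) -> (3,4)

Moves only go right or down, so the column and row indices never decrease.
Route from (1,1): down to (2,1), 3× right (reaching (2,4)), down to (3,4) — 5 moves in all.
Check: all required cells visited.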